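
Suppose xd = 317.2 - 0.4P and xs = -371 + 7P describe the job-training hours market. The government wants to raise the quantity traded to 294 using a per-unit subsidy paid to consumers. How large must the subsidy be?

Required subsidy s = 37 per unit

At x = 294, invert demand for the buyer price: Pb = (317.2 − 294)/0.4 = 58; invert supply for the seller price: Ps = (294 − (-371))/7 = 95.
The subsidy must fill the gap: s = Ps − Pb = 95 − 58 = 37.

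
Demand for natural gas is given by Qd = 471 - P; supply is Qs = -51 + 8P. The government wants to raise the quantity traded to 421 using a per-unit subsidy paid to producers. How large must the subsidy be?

Required subsidy s = 9 per unit

At Q = 421, invert demand for the buyer price: Pb = (471 − 421)/1 = 50; invert supply for the seller price: Ps = (421 − (-51))/8 = 59.
The subsidy must fill the gap: s = Ps − Pb = 59 − 50 = 9.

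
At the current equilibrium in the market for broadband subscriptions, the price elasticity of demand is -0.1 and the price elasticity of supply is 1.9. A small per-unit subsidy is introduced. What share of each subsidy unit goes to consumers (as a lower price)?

Consumer share = 0.95

For a small subsidy around the equilibrium, the benefit split depends on the relative slopes, which at a point are proportional to the elasticities.
Buyer share = εs/(εs + |εd|) = 1.9/(1.9 + 0.1) = 0.95; seller share = |εd|/(εs + |εd|) = 0.05.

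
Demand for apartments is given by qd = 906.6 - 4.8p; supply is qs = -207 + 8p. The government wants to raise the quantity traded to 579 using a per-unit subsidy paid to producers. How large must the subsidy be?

At q = 579, invert demand for the buyer price: pb = (906.6 − 579)/4.8 = 68.25; invert supply for the seller price: ps = (579 − (-207))/8 = 98.25.
The subsidy must fill the gap: s = ps − pb = 98.25 − 68.25 = 30.

Required subsidy s = 30 per unit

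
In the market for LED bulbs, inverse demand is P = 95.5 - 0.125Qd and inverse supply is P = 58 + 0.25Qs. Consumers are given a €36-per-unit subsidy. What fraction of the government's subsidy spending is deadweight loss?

Pre-subsidy: 95.5 - 0.125Q = 58 + 0.25Q gives Q* = 100 and P* = 83.
With the rebate, buyers effectively pay Pb = Ps − 36, where Ps is the price sellers receive.
On the curves, Pb = 95.5 - 0.125Q and Ps = 58 + 0.25Q; the wedge Ps − Pb = 36 gives 58 + 0.25Q − (95.5 - 0.125Q) = 36, so Q' = 196.
Then Pb = 95.5 − 0.125·196 = 71 and Ps = 58 + 0.25·196 = 107.
ΔCS = ½(100 + 196)(83 − 71) = 1776; ΔPS = ½(100 + 196)(107 − 83) = 3552.
Government spending = 36 × 196 = 7056.
DWL = ½ × 36 × (196 − 100) = 1728; fraction = 1728 / 7056 = 12/49.

DWL / government spending = 12/49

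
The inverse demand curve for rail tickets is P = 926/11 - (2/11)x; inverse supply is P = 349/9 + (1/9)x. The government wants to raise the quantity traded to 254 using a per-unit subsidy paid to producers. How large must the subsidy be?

At x = 254, from the demand curve buyers pay Pb = 926/11 − (2/11)·254 = 38; from the supply curve sellers need Ps = 349/9 + (1/9)·254 = 67.
The subsidy must fill the gap: s = Ps − Pb = 67 − 38 = 29.

Required subsidy s = 29 per unit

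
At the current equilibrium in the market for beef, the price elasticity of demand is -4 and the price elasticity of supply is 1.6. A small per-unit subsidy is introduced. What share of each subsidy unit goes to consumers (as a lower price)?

Consumer share = 2/7

For a small subsidy around the equilibrium, the benefit split depends on the relative slopes, which at a point are proportional to the elasticities.
Buyer share = εs/(εs + |εd|) = 1.6/(1.6 + 4) = 2/7; seller share = |εd|/(εs + |εd|) = 5/7.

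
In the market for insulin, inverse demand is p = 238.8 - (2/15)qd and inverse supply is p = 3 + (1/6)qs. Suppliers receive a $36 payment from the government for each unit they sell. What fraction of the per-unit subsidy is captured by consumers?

Consumer share = 4/9

Pre-subsidy: 238.8 - (2/15)q = 3 + (1/6)q gives q* = 786 and p* = 134.
With the subsidy, sellers receive ps = pb + 36 for each unit, where pb is the price buyers pay.
On the curves, pb = 238.8 - (2/15)q and ps = 3 + (1/6)q; the wedge ps − pb = 36 gives 3 + (1/6)q − (238.8 - (2/15)q) = 36, so q' = 906.
Then pb = 238.8 − (2/15)·906 = 118 and ps = 3 + (1/6)·906 = 154.
Buyers' price falls by p* − pb = 134 − 118 = 16; sellers' price rises by ps − p* = 154 − 134 = 20.
So consumers capture 16/36 = 4/9 of each unit of subsidy.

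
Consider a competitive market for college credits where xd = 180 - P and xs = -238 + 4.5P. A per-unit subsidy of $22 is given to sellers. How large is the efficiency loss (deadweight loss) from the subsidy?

Deadweight loss = $198

Pre-subsidy: 180 - P = -238 + 4.5P gives P* = 76, x* = 104.
With the subsidy, sellers receive Ps = Pb + 22 for each unit, where Pb is the price buyers pay.
Supply in terms of Pb becomes xs = -238 + 4.5(Pb + 22) = -139 + 4.5Pb. Setting this equal to demand: 180 - Pb = -139 + 4.5Pb, so Pb = 58.
Sellers receive Ps = 58 + 22 = 80; x' = 180 − 1·58 = 122.
The subsidy expands output by 122 − 104 = 18 past the efficient level; on those units the gap between marginal cost and willingness to pay runs from 0 up to 22.
DWL = ½ × 22 × 18 = 198.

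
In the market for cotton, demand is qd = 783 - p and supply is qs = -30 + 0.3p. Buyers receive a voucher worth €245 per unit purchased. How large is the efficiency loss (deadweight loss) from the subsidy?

Pre-subsidy: 783 - p = -30 + 0.3p gives p* = 8130/13, q* = 2049/13.
With the rebate, buyers effectively pay pb = ps − 245, where ps is the price sellers receive.
Demand in terms of ps becomes qd = 783 − 1(ps − 245) = 1028 - ps. Setting this equal to supply: 1028 - ps = -30 + 0.3ps, so ps = 10580/13.
Buyers pay pb = 10580/13 − 245 = 7395/13; q' = -30 + 0.3·(10580/13) = 2784/13.
The subsidy expands output by 2784/13 − 2049/13 = 735/13 past the efficient level; on those units the gap between marginal cost and willingness to pay runs from 0 up to 245.
DWL = ½ × 245 × 735/13 = 180075/26.

Deadweight loss = 180075/26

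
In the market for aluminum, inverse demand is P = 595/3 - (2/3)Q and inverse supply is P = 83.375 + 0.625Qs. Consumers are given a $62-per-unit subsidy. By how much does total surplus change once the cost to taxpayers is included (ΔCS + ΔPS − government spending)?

Net change in total surplus = -$1488

Pre-subsidy: 595/3 - (2/3)Q = 83.375 + 0.625Q gives Q* = 89 and P* = 139.
With the rebate, buyers effectively pay Pb = Ps − 62, where Ps is the price sellers receive.
On the curves, Pb = 595/3 - (2/3)Q and Ps = 83.375 + 0.625Q; the wedge Ps − Pb = 62 gives 83.375 + 0.625Q − (595/3 - (2/3)Q) = 62, so Q' = 137.
Then Pb = 595/3 − (2/3)·137 = 107 and Ps = 83.375 + 0.625·137 = 169.
ΔCS = ½(89 + 137)(139 − 107) = 3616; ΔPS = ½(89 + 137)(169 − 139) = 3390.
Government spending = 62 × 137 = 8494.
Net change = 3616 + 3390 − 8494 = -1488. The loss equals the DWL triangle ½·62·48.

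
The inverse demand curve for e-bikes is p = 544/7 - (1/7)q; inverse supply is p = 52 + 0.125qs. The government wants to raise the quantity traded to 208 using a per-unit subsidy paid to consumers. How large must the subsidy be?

At q = 208, from the demand curve buyers pay pb = 544/7 − (1/7)·208 = 48; from the supply curve sellers need ps = 52 + 0.125·208 = 78.
The subsidy must fill the gap: s = ps − pb = 78 − 48 = 30.

Required subsidy s = 30 per unit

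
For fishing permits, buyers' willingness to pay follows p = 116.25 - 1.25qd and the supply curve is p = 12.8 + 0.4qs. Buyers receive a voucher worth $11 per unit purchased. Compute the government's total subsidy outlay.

Pre-subsidy: 116.25 - 1.25q = 12.8 + 0.4q gives q* = 2069/33 and p* = 1250/33.
With the rebate, buyers effectively pay pb = ps − 11, where ps is the price sellers receive.
On the curves, pb = 116.25 - 1.25q and ps = 12.8 + 0.4q; the wedge ps − pb = 11 gives 12.8 + 0.4q − (116.25 - 1.25q) = 11, so q' = 763/11.
Then pb = 116.25 − 1.25·(763/11) = 325/11 and ps = 12.8 + 0.4·(763/11) = 446/11.
Government outlay = subsidy × quantity = 11 × 763/11 = 763.

Government cost = $763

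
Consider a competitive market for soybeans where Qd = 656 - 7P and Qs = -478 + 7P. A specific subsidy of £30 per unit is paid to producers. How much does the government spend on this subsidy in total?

Government cost = £5820

Pre-subsidy: 656 - 7P = -478 + 7P gives P* = 81, Q* = 89.
With the subsidy, sellers receive Ps = Pb + 30 for each unit, where Pb is the price buyers pay.
Supply in terms of Pb becomes Qs = -478 + 7(Pb + 30) = -268 + 7Pb. Setting this equal to demand: 656 - 7Pb = -268 + 7Pb, so Pb = 66.
Sellers receive Ps = 66 + 30 = 96; Q' = 656 − 7·66 = 194.
Government outlay = subsidy × quantity = 30 × 194 = 5820.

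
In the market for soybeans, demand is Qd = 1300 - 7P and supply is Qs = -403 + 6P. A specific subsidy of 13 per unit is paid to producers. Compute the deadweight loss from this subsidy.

Deadweight loss = 273

Pre-subsidy: 1300 - 7P = -403 + 6P gives P* = 131, Q* = 383.
With the subsidy, sellers receive Ps = Pb + 13 for each unit, where Pb is the price buyers pay.
Supply in terms of Pb becomes Qs = -403 + 6(Pb + 13) = -325 + 6Pb. Setting this equal to demand: 1300 - 7Pb = -325 + 6Pb, so Pb = 125.
Sellers receive Ps = 125 + 13 = 138; Q' = 1300 − 7·125 = 425.
The subsidy expands output by 425 − 383 = 42 past the efficient level; on those units the gap between marginal cost and willingness to pay runs from 0 up to 13.
DWL = ½ × 13 × 42 = 273.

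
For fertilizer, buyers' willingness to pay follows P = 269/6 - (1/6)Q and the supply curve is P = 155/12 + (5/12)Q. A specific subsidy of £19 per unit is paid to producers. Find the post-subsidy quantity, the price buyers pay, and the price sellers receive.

Pre-subsidy: 269/6 - (1/6)Q = 155/12 + (5/12)Q gives Q* = 383/7 and P* = 250/7.
With the subsidy, sellers receive Ps = Pb + 19 for each unit, where Pb is the price buyers pay.
On the curves, Pb = 269/6 - (1/6)Q and Ps = 155/12 + (5/12)Q; the wedge Ps − Pb = 19 gives 155/12 + (5/12)Q − (269/6 - (1/6)Q) = 19, so Q' = 611/7.
Then Pb = 269/6 − (1/6)·(611/7) = 212/7 and Ps = 155/12 + (5/12)·(611/7) = 345/7.

Q' = 611/7; buyers pay 212/7; sellers receive 345/7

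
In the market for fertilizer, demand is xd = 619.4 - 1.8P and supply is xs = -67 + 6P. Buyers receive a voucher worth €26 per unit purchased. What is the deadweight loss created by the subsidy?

Deadweight loss = €468

Pre-subsidy: 619.4 - 1.8P = -67 + 6P gives P* = 88, x* = 461.
With the rebate, buyers effectively pay Pb = Ps − 26, where Ps is the price sellers receive.
Demand in terms of Ps becomes xd = 619.4 − 1.8(Ps − 26) = 666.2 - 1.8Ps. Setting this equal to supply: 666.2 - 1.8Ps = -67 + 6Ps, so Ps = 94.
Buyers pay Pb = 94 − 26 = 68; x' = -67 + 6·94 = 497.
The subsidy expands output by 497 − 461 = 36 past the efficient level; on those units the gap between marginal cost and willingness to pay runs from 0 up to 26.
DWL = ½ × 26 × 36 = 468.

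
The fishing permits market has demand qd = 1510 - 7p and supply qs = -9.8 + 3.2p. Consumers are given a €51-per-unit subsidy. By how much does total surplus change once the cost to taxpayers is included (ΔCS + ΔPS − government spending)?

Net change in total surplus = -€2856

Pre-subsidy: 1510 - 7p = -9.8 + 3.2p gives p* = 149, q* = 467.
With the rebate, buyers effectively pay pb = ps − 51, where ps is the price sellers receive.
Demand in terms of ps becomes qd = 1510 − 7(ps − 51) = 1867 - 7ps. Setting this equal to supply: 1867 - 7ps = -9.8 + 3.2ps, so ps = 184.
Buyers pay pb = 184 − 51 = 133; q' = -9.8 + 3.2·184 = 579.
ΔCS = ½(467 + 579)(149 − 133) = 8368; ΔPS = ½(467 + 579)(184 − 149) = 18305.
Government spending = 51 × 579 = 29529.
Net change = 8368 + 18305 − 29529 = -2856. The loss equals the DWL triangle ½·51·112.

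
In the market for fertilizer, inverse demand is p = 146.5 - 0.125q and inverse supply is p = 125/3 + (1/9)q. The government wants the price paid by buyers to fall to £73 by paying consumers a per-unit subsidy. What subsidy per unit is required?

Required subsidy s = £34 per unit

At a buyer price of 73, quantity demanded is 1172 − 8·73 = 588.
Sellers supply 588 only when they receive ps = 125/3 + (1/9)·588 = 107.
s = ps − pb = 107 − 73 = 34.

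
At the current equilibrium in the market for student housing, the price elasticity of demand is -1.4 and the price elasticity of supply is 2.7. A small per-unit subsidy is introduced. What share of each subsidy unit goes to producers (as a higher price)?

For a small subsidy around the equilibrium, the benefit split depends on the relative slopes, which at a point are proportional to the elasticities.
Buyer share = εs/(εs + |εd|) = 2.7/(2.7 + 1.4) = 27/41; seller share = |εd|/(εs + |εd|) = 14/41.
So producers capture 14/41 of the subsidy.

Producer share = 14/41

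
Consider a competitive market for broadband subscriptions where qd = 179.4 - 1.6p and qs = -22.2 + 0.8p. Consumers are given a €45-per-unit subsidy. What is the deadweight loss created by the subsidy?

Deadweight loss = €540

Pre-subsidy: 179.4 - 1.6p = -22.2 + 0.8p gives p* = 84, q* = 45.
With the rebate, buyers effectively pay pb = ps − 45, where ps is the price sellers receive.
Demand in terms of ps becomes qd = 179.4 − 1.6(ps − 45) = 251.4 - 1.6ps. Setting this equal to supply: 251.4 - 1.6ps = -22.2 + 0.8ps, so ps = 114.
Buyers pay pb = 114 − 45 = 69; q' = -22.2 + 0.8·114 = 69.
The subsidy expands output by 69 − 45 = 24 past the efficient level; on those units the gap between marginal cost and willingness to pay runs from 0 up to 45.
DWL = ½ × 45 × 24 = 540.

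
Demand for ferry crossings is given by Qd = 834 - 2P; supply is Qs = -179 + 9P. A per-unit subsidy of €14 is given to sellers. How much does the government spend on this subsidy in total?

Pre-subsidy: 834 - 2P = -179 + 9P gives P* = 1013/11, Q* = 7148/11.
With the subsidy, sellers receive Ps = Pb + 14 for each unit, where Pb is the price buyers pay.
Supply in terms of Pb becomes Qs = -179 + 9(Pb + 14) = -53 + 9Pb. Setting this equal to demand: 834 - 2Pb = -53 + 9Pb, so Pb = 887/11.
Sellers receive Ps = 887/11 + 14 = 1041/11; Q' = 834 − 2·(887/11) = 7400/11.
Government outlay = subsidy × quantity = 14 × 7400/11 = 103600/11.

Government cost = 103600/11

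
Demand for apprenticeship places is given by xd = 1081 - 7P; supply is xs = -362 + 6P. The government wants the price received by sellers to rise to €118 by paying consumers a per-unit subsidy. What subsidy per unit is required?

Required subsidy s = €13 per unit

At a seller price of 118, quantity supplied is -362 + 6·118 = 346.
Buyers absorb 346 only when they pay Pb with 1081 − 7·Pb = 346, i.e. Pb = 105.
s = Ps − Pb = 118 − 105 = 13.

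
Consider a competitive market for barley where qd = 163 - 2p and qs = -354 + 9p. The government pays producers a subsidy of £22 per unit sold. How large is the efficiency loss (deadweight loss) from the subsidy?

Deadweight loss = £396

Pre-subsidy: 163 - 2p = -354 + 9p gives p* = 47, q* = 69.
With the subsidy, sellers receive ps = pb + 22 for each unit, where pb is the price buyers pay.
Supply in terms of pb becomes qs = -354 + 9(pb + 22) = -156 + 9pb. Setting this equal to demand: 163 - 2pb = -156 + 9pb, so pb = 29.
Sellers receive ps = 29 + 22 = 51; q' = 163 − 2·29 = 105.
The subsidy expands output by 105 − 69 = 36 past the efficient level; on those units the gap between marginal cost and willingness to pay runs from 0 up to 22.
DWL = ½ × 22 × 36 = 396.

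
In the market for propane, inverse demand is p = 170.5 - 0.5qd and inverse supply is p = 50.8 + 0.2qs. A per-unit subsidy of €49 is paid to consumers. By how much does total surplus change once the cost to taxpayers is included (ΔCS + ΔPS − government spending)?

Pre-subsidy: 170.5 - 0.5q = 50.8 + 0.2q gives q* = 171 and p* = 85.
With the rebate, buyers effectively pay pb = ps − 49, where ps is the price sellers receive.
On the curves, pb = 170.5 - 0.5q and ps = 50.8 + 0.2q; the wedge ps − pb = 49 gives 50.8 + 0.2q − (170.5 - 0.5q) = 49, so q' = 241.
Then pb = 170.5 − 0.5·241 = 50 and ps = 50.8 + 0.2·241 = 99.
ΔCS = ½(171 + 241)(85 − 50) = 7210; ΔPS = ½(171 + 241)(99 − 85) = 2884.
Government spending = 49 × 241 = 11809.
Net change = 7210 + 2884 − 11809 = -1715. The loss equals the DWL triangle ½·49·70.

Net change in total surplus = -€1715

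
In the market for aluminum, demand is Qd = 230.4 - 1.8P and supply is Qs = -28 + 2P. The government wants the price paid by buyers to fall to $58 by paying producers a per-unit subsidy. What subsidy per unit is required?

Required subsidy s = $19 per unit

At a buyer price of 58, quantity demanded is 230.4 − 1.8·58 = 126.
Sellers supply 126 only when they receive Ps with -28 + 2·Ps = 126, i.e. Ps = 77.
s = Ps − Pb = 77 − 58 = 19.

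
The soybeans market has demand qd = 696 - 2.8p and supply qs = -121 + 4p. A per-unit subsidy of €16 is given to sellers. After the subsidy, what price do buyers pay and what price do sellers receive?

Buyers pay 3765/34; sellers receive 4309/34

Pre-subsidy: 696 - 2.8p = -121 + 4p gives p* = 4085/34, q* = 6113/17.
With the subsidy, sellers receive ps = pb + 16 for each unit, where pb is the price buyers pay.
Supply in terms of pb becomes qs = -121 + 4(pb + 16) = -57 + 4pb. Setting this equal to demand: 696 - 2.8pb = -57 + 4pb, so pb = 3765/34.
Sellers receive ps = 3765/34 + 16 = 4309/34; q' = 696 − 2.8·(3765/34) = 6561/17.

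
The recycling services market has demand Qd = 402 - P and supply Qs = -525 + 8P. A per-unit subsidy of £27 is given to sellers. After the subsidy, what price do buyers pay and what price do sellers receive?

Pre-subsidy: 402 - P = -525 + 8P gives P* = 103, Q* = 299.
With the subsidy, sellers receive Ps = Pb + 27 for each unit, where Pb is the price buyers pay.
Supply in terms of Pb becomes Qs = -525 + 8(Pb + 27) = -309 + 8Pb. Setting this equal to demand: 402 - Pb = -309 + 8Pb, so Pb = 79.
Sellers receive Ps = 79 + 27 = 106; Q' = 402 − 1·79 = 323.

Buyers pay £79; sellers receive £106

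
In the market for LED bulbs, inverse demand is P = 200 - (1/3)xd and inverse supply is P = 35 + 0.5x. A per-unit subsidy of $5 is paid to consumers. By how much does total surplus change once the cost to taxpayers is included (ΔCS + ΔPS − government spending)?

Pre-subsidy: 200 - (1/3)x = 35 + 0.5x gives x* = 198 and P* = 134.
With the rebate, buyers effectively pay Pb = Ps − 5, where Ps is the price sellers receive.
On the curves, Pb = 200 - (1/3)x and Ps = 35 + 0.5x; the wedge Ps − Pb = 5 gives 35 + 0.5x − (200 - (1/3)x) = 5, so x' = 204.
Then Pb = 200 − (1/3)·204 = 132 and Ps = 35 + 0.5·204 = 137.
ΔCS = ½(198 + 204)(134 − 132) = 402; ΔPS = ½(198 + 204)(137 − 134) = 603.
Government spending = 5 × 204 = 1020.
Net change = 402 + 603 − 1020 = -15. The loss equals the DWL triangle ½·5·6.

Net change in total surplus = -$15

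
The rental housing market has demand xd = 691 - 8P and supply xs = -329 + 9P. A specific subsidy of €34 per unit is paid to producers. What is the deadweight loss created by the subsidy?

Deadweight loss = €2448

Pre-subsidy: 691 - 8P = -329 + 9P gives P* = 60, x* = 211.
With the subsidy, sellers receive Ps = Pb + 34 for each unit, where Pb is the price buyers pay.
Supply in terms of Pb becomes xs = -329 + 9(Pb + 34) = -23 + 9Pb. Setting this equal to demand: 691 - 8Pb = -23 + 9Pb, so Pb = 42.
Sellers receive Ps = 42 + 34 = 76; x' = 691 − 8·42 = 355.
The subsidy expands output by 355 − 211 = 144 past the efficient level; on those units the gap between marginal cost and willingness to pay runs from 0 up to 34.
DWL = ½ × 34 × 144 = 2448.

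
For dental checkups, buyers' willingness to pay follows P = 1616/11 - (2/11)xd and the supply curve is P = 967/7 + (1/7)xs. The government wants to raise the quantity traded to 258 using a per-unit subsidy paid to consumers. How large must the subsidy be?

At x = 258, from the demand curve buyers pay Pb = 1616/11 − (2/11)·258 = 100; from the supply curve sellers need Ps = 967/7 + (1/7)·258 = 175.
The subsidy must fill the gap: s = Ps − Pb = 175 − 100 = 75.

Required subsidy s = 75 per unit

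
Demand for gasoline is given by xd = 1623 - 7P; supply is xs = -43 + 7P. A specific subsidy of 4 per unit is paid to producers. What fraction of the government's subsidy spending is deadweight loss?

DWL / government spending = 7/804

Pre-subsidy: 1623 - 7P = -43 + 7P gives P* = 119, x* = 790.
With the subsidy, sellers receive Ps = Pb + 4 for each unit, where Pb is the price buyers pay.
Supply in terms of Pb becomes xs = -43 + 7(Pb + 4) = -15 + 7Pb. Setting this equal to demand: 1623 - 7Pb = -15 + 7Pb, so Pb = 117.
Sellers receive Ps = 117 + 4 = 121; x' = 1623 − 7·117 = 804.
ΔCS = ½(790 + 804)(119 − 117) = 1594; ΔPS = ½(790 + 804)(121 − 119) = 1594.
Government spending = 4 × 804 = 3216.
DWL = ½ × 4 × (804 − 790) = 28; fraction = 28 / 3216 = 7/804.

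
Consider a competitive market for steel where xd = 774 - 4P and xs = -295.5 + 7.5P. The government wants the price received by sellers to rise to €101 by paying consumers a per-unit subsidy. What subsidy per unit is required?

Required subsidy s = €23 per unit

At a seller price of 101, quantity supplied is -295.5 + 7.5·101 = 462.
Buyers absorb 462 only when they pay Pb with 774 − 4·Pb = 462, i.e. Pb = 78.
s = Ps − Pb = 101 − 78 = 23.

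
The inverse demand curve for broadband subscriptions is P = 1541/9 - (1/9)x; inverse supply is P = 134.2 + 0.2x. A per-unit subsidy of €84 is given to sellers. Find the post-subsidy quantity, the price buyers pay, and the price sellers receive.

x' = 389; buyers pay €128; sellers receive €212

Pre-subsidy: 1541/9 - (1/9)x = 134.2 + 0.2x gives x* = 119 and P* = 158.
With the subsidy, sellers receive Ps = Pb + 84 for each unit, where Pb is the price buyers pay.
On the curves, Pb = 1541/9 - (1/9)x and Ps = 134.2 + 0.2x; the wedge Ps − Pb = 84 gives 134.2 + 0.2x − (1541/9 - (1/9)x) = 84, so x' = 389.
Then Pb = 1541/9 − (1/9)·389 = 128 and Ps = 134.2 + 0.2·389 = 212.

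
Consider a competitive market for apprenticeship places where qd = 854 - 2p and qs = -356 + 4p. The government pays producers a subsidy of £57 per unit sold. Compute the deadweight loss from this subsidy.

Pre-subsidy: 854 - 2p = -356 + 4p gives p* = 605/3, q* = 1352/3.
With the subsidy, sellers receive ps = pb + 57 for each unit, where pb is the price buyers pay.
Supply in terms of pb becomes qs = -356 + 4(pb + 57) = -128 + 4pb. Setting this equal to demand: 854 - 2pb = -128 + 4pb, so pb = 491/3.
Sellers receive ps = 491/3 + 57 = 662/3; q' = 854 − 2·(491/3) = 1580/3.
The subsidy expands output by 1580/3 − 1352/3 = 76 past the efficient level; on those units the gap between marginal cost and willingness to pay runs from 0 up to 57.
DWL = ½ × 57 × 76 = 2166.

Deadweight loss = £2166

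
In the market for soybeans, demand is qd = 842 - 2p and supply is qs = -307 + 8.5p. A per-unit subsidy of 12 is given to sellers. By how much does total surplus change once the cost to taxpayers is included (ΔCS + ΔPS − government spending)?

Net change in total surplus = -816/7

Pre-subsidy: 842 - 2p = -307 + 8.5p gives p* = 766/7, q* = 4362/7.
With the subsidy, sellers receive ps = pb + 12 for each unit, where pb is the price buyers pay.
Supply in terms of pb becomes qs = -307 + 8.5(pb + 12) = -205 + 8.5pb. Setting this equal to demand: 842 - 2pb = -205 + 8.5pb, so pb = 698/7.
Sellers receive ps = 698/7 + 12 = 782/7; q' = 842 − 2·(698/7) = 4498/7.
ΔCS = ½(4362/7 + 4498/7)(766/7 − 698/7) = 301240/49; ΔPS = ½(4362/7 + 4498/7)(782/7 − 766/7) = 70880/49.
Government spending = 12 × 4498/7 = 53976/7.
Net change = 301240/49 + 70880/49 − 53976/7 = -816/7. The loss equals the DWL triangle ½·12·136/7.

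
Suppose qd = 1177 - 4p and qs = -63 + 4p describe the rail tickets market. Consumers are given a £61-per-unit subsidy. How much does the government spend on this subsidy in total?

Pre-subsidy: 1177 - 4p = -63 + 4p gives p* = 155, q* = 557.
With the rebate, buyers effectively pay pb = ps − 61, where ps is the price sellers receive.
Demand in terms of ps becomes qd = 1177 − 4(ps − 61) = 1421 - 4ps. Setting this equal to supply: 1421 - 4ps = -63 + 4ps, so ps = 185.5.
Buyers pay pb = 185.5 − 61 = 124.5; q' = -63 + 4·185.5 = 679.
Government outlay = subsidy × quantity = 61 × 679 = 41419.

Government cost = £41419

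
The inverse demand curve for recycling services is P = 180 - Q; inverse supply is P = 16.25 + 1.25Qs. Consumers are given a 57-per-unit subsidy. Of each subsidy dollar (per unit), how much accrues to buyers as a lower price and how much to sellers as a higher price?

Pre-subsidy: 180 - Q = 16.25 + 1.25Q gives Q* = 655/9 and P* = 965/9.
With the rebate, buyers effectively pay Pb = Ps − 57, where Ps is the price sellers receive.
On the curves, Pb = 180 - Q and Ps = 16.25 + 1.25Q; the wedge Ps − Pb = 57 gives 16.25 + 1.25Q − (180 - Q) = 57, so Q' = 883/9.
Then Pb = 180 − 1·(883/9) = 737/9 and Ps = 16.25 + 1.25·(883/9) = 1250/9.
Buyers' price falls by P* − Pb = 965/9 − 737/9 = 76/3; sellers' price rises by Ps − P* = 1250/9 − 965/9 = 95/3.

Buyers gain 76/3 per unit; sellers gain 95/3 per unit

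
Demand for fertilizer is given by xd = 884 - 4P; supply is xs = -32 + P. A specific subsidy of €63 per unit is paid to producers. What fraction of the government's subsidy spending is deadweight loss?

DWL / government spending = 0.125

Pre-subsidy: 884 - 4P = -32 + P gives P* = 183.2, x* = 151.2.
With the subsidy, sellers receive Ps = Pb + 63 for each unit, where Pb is the price buyers pay.
Supply in terms of Pb becomes xs = -32 + 1(Pb + 63) = 31 + Pb. Setting this equal to demand: 884 - 4Pb = 31 + Pb, so Pb = 170.6.
Sellers receive Ps = 170.6 + 63 = 233.6; x' = 884 − 4·170.6 = 201.6.
ΔCS = ½(151.2 + 201.6)(183.2 − 170.6) = 2222.64; ΔPS = ½(151.2 + 201.6)(233.6 − 183.2) = 8890.56.
Government spending = 63 × 201.6 = 12700.8.
DWL = ½ × 63 × (201.6 − 151.2) = 1587.6; fraction = 1587.6 / 12700.8 = 0.125.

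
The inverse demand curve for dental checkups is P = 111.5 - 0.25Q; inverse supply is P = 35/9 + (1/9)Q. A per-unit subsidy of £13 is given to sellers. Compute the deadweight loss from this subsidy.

Deadweight loss = £234

Pre-subsidy: 111.5 - 0.25Q = 35/9 + (1/9)Q gives Q* = 298 and P* = 37.
With the subsidy, sellers receive Ps = Pb + 13 for each unit, where Pb is the price buyers pay.
On the curves, Pb = 111.5 - 0.25Q and Ps = 35/9 + (1/9)Q; the wedge Ps − Pb = 13 gives 35/9 + (1/9)Q − (111.5 - 0.25Q) = 13, so Q' = 334.
Then Pb = 111.5 − 0.25·334 = 28 and Ps = 35/9 + (1/9)·334 = 41.
The subsidy expands output by 334 − 298 = 36 past the efficient level; on those units the gap between marginal cost and willingness to pay runs from 0 up to 13.
DWL = ½ × 13 × 36 = 234.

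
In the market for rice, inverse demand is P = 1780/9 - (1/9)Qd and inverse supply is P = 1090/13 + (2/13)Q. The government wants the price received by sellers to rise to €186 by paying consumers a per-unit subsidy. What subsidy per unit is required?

Required subsidy s = €62 per unit

At a seller price of 186, quantity supplied is -545 + 6.5·186 = 664.
Buyers absorb 664 only when they pay Pb = 1780/9 − (1/9)·664 = 124.
s = Ps − Pb = 186 − 124 = 62.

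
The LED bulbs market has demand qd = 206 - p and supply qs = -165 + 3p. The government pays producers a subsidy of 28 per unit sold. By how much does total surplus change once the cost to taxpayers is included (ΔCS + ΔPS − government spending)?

Net change in total surplus = -294

Pre-subsidy: 206 - p = -165 + 3p gives p* = 92.75, q* = 113.25.
With the subsidy, sellers receive ps = pb + 28 for each unit, where pb is the price buyers pay.
Supply in terms of pb becomes qs = -165 + 3(pb + 28) = -81 + 3pb. Setting this equal to demand: 206 - pb = -81 + 3pb, so pb = 71.75.
Sellers receive ps = 71.75 + 28 = 99.75; q' = 206 − 1·71.75 = 134.25.
ΔCS = ½(113.25 + 134.25)(92.75 − 71.75) = 2598.75; ΔPS = ½(113.25 + 134.25)(99.75 − 92.75) = 866.25.
Government spending = 28 × 134.25 = 3759.
Net change = 2598.75 + 866.25 − 3759 = -294. The loss equals the DWL triangle ½·28·21.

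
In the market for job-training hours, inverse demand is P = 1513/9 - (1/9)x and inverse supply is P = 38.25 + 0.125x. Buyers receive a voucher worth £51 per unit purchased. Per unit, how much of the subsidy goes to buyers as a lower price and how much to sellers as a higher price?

Buyers gain £24 per unit; sellers gain £27 per unit

Pre-subsidy: 1513/9 - (1/9)x = 38.25 + 0.125x gives x* = 550 and P* = 107.
With the rebate, buyers effectively pay Pb = Ps − 51, where Ps is the price sellers receive.
On the curves, Pb = 1513/9 - (1/9)x and Ps = 38.25 + 0.125x; the wedge Ps − Pb = 51 gives 38.25 + 0.125x − (1513/9 - (1/9)x) = 51, so x' = 766.
Then Pb = 1513/9 − (1/9)·766 = 83 and Ps = 38.25 + 0.125·766 = 134.
Buyers' price falls by P* − Pb = 107 − 83 = 24; sellers' price rises by Ps − P* = 134 − 107 = 27.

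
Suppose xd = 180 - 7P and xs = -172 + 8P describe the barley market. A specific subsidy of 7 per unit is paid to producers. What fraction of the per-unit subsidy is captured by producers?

Pre-subsidy: 180 - 7P = -172 + 8P gives P* = 352/15, x* = 236/15.
With the subsidy, sellers receive Ps = Pb + 7 for each unit, where Pb is the price buyers pay.
Supply in terms of Pb becomes xs = -172 + 8(Pb + 7) = -116 + 8Pb. Setting this equal to demand: 180 - 7Pb = -116 + 8Pb, so Pb = 296/15.
Sellers receive Ps = 296/15 + 7 = 401/15; x' = 180 − 7·(296/15) = 628/15.
Buyers' price falls by P* − Pb = 352/15 − 296/15 = 56/15; sellers' price rises by Ps − P* = 401/15 − 352/15 = 49/15.
So producers capture (49/15)/7 = 7/15 of each unit of subsidy.

Producer share = 7/15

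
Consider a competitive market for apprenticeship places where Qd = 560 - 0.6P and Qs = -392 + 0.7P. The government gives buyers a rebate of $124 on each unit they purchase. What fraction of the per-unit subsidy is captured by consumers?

Pre-subsidy: 560 - 0.6P = -392 + 0.7P gives P* = 9520/13, Q* = 1568/13.
With the rebate, buyers effectively pay Pb = Ps − 124, where Ps is the price sellers receive.
Demand in terms of Ps becomes Qd = 560 − 0.6(Ps − 124) = 634.4 - 0.6Ps. Setting this equal to supply: 634.4 - 0.6Ps = -392 + 0.7Ps, so Ps = 10264/13.
Buyers pay Pb = 10264/13 − 124 = 8652/13; Q' = -392 + 0.7·(10264/13) = 10444/65.
Buyers' price falls by P* − Pb = 9520/13 − 8652/13 = 868/13; sellers' price rises by Ps − P* = 10264/13 − 9520/13 = 744/13.
So consumers capture (868/13)/124 = 7/13 of each unit of subsidy.

Consumer share = 7/13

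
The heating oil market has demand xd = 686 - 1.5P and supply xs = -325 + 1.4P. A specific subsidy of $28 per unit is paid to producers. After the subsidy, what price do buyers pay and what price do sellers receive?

Pre-subsidy: 686 - 1.5P = -325 + 1.4P gives P* = 10110/29, x* = 4729/29.
With the subsidy, sellers receive Ps = Pb + 28 for each unit, where Pb is the price buyers pay.
Supply in terms of Pb becomes xs = -325 + 1.4(Pb + 28) = -285.8 + 1.4Pb. Setting this equal to demand: 686 - 1.5Pb = -285.8 + 1.4Pb, so Pb = 9718/29.
Sellers receive Ps = 9718/29 + 28 = 10530/29; x' = 686 − 1.5·(9718/29) = 5317/29.

Buyers pay 9718/29; sellers receive 10530/29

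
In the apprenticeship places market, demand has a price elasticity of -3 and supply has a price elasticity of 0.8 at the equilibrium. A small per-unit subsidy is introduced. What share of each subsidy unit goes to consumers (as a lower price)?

Consumer share = 4/19

For a small subsidy around the equilibrium, the benefit split depends on the relative slopes, which at a point are proportional to the elasticities.
Buyer share = εs/(εs + |εd|) = 0.8/(0.8 + 3) = 4/19; seller share = |εd|/(εs + |εd|) = 15/19.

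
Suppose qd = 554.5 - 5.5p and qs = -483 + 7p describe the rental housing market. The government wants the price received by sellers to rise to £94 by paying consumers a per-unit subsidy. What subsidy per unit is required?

At a seller price of 94, quantity supplied is -483 + 7·94 = 175.
Buyers absorb 175 only when they pay pb with 554.5 − 5.5·pb = 175, i.e. pb = 69.
s = ps − pb = 94 − 69 = 25.

Required subsidy s = £25 per unit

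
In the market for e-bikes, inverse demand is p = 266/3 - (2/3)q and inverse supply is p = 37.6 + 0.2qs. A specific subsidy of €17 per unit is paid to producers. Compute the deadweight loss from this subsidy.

Deadweight loss = 4335/26

Pre-subsidy: 266/3 - (2/3)q = 37.6 + 0.2q gives q* = 766/13 and p* = 642/13.
With the subsidy, sellers receive ps = pb + 17 for each unit, where pb is the price buyers pay.
On the curves, pb = 266/3 - (2/3)q and ps = 37.6 + 0.2q; the wedge ps − pb = 17 gives 37.6 + 0.2q − (266/3 - (2/3)q) = 17, so q' = 1021/13.
Then pb = 266/3 − (2/3)·(1021/13) = 472/13 and ps = 37.6 + 0.2·(1021/13) = 693/13.
The subsidy expands output by 1021/13 − 766/13 = 255/13 past the efficient level; on those units the gap between marginal cost and willingness to pay runs from 0 up to 17.
DWL = ½ × 17 × 255/13 = 4335/26.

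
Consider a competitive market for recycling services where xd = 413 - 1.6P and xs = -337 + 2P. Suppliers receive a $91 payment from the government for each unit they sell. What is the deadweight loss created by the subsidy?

Pre-subsidy: 413 - 1.6P = -337 + 2P gives P* = 625/3, x* = 239/3.
With the subsidy, sellers receive Ps = Pb + 91 for each unit, where Pb is the price buyers pay.
Supply in terms of Pb becomes xs = -337 + 2(Pb + 91) = -155 + 2Pb. Setting this equal to demand: 413 - 1.6Pb = -155 + 2Pb, so Pb = 1420/9.
Sellers receive Ps = 1420/9 + 91 = 2239/9; x' = 413 − 1.6·(1420/9) = 1445/9.
The subsidy expands output by 1445/9 − 239/3 = 728/9 past the efficient level; on those units the gap between marginal cost and willingness to pay runs from 0 up to 91.
DWL = ½ × 91 × 728/9 = 33124/9.

Deadweight loss = 33124/9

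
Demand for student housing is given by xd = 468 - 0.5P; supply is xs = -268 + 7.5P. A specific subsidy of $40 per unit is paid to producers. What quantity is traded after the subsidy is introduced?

x' = 440.75

Pre-subsidy: 468 - 0.5P = -268 + 7.5P gives P* = 92, x* = 422.
With the subsidy, sellers receive Ps = Pb + 40 for each unit, where Pb is the price buyers pay.
Supply in terms of Pb becomes xs = -268 + 7.5(Pb + 40) = 32 + 7.5Pb. Setting this equal to demand: 468 - 0.5Pb = 32 + 7.5Pb, so Pb = 54.5.
Sellers receive Ps = 54.5 + 40 = 94.5; x' = 468 − 0.5·54.5 = 440.75.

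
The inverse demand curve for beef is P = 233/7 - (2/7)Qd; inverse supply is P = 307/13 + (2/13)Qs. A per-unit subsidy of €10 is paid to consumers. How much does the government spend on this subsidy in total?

Government cost = €447.5

Pre-subsidy: 233/7 - (2/7)Q = 307/13 + (2/13)Q gives Q* = 22 and P* = 27.
With the rebate, buyers effectively pay Pb = Ps − 10, where Ps is the price sellers receive.
On the curves, Pb = 233/7 - (2/7)Q and Ps = 307/13 + (2/13)Q; the wedge Ps − Pb = 10 gives 307/13 + (2/13)Q − (233/7 - (2/7)Q) = 10, so Q' = 44.75.
Then Pb = 233/7 − (2/7)·44.75 = 20.5 and Ps = 307/13 + (2/13)·44.75 = 30.5.
Government outlay = subsidy × quantity = 10 × 44.75 = 447.5.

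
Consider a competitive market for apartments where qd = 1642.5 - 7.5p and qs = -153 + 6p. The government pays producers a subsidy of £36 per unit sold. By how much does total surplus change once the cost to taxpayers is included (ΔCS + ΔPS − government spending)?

Pre-subsidy: 1642.5 - 7.5p = -153 + 6p gives p* = 133, q* = 645.
With the subsidy, sellers receive ps = pb + 36 for each unit, where pb is the price buyers pay.
Supply in terms of pb becomes qs = -153 + 6(pb + 36) = 63 + 6pb. Setting this equal to demand: 1642.5 - 7.5pb = 63 + 6pb, so pb = 117.
Sellers receive ps = 117 + 36 = 153; q' = 1642.5 − 7.5·117 = 765.
ΔCS = ½(645 + 765)(133 − 117) = 11280; ΔPS = ½(645 + 765)(153 − 133) = 14100.
Government spending = 36 × 765 = 27540.
Net change = 11280 + 14100 − 27540 = -2160. The loss equals the DWL triangle ½·36·120.

Net change in total surplus = -£2160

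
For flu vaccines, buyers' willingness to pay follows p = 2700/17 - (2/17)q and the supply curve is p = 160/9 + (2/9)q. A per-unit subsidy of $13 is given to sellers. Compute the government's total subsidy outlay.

Pre-subsidy: 2700/17 - (2/17)q = 160/9 + (2/9)q gives q* = 415 and p* = 110.
With the subsidy, sellers receive ps = pb + 13 for each unit, where pb is the price buyers pay.
On the curves, pb = 2700/17 - (2/17)q and ps = 160/9 + (2/9)q; the wedge ps − pb = 13 gives 160/9 + (2/9)q − (2700/17 - (2/17)q) = 13, so q' = 453.25.
Then pb = 2700/17 − (2/17)·453.25 = 105.5 and ps = 160/9 + (2/9)·453.25 = 118.5.
Government outlay = subsidy × quantity = 13 × 453.25 = 5892.25.

Government cost = $5892.25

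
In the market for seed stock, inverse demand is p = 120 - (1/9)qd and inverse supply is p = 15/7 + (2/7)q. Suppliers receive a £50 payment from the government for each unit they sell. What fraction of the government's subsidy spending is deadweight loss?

DWL / government spending = 7/47

Pre-subsidy: 120 - (1/9)q = 15/7 + (2/7)q gives q* = 297 and p* = 87.
With the subsidy, sellers receive ps = pb + 50 for each unit, where pb is the price buyers pay.
On the curves, pb = 120 - (1/9)q and ps = 15/7 + (2/7)q; the wedge ps − pb = 50 gives 15/7 + (2/7)q − (120 - (1/9)q) = 50, so q' = 423.
Then pb = 120 − (1/9)·423 = 73 and ps = 15/7 + (2/7)·423 = 123.
ΔCS = ½(297 + 423)(87 − 73) = 5040; ΔPS = ½(297 + 423)(123 − 87) = 12960.
Government spending = 50 × 423 = 21150.
DWL = ½ × 50 × (423 − 297) = 3150; fraction = 3150 / 21150 = 7/47.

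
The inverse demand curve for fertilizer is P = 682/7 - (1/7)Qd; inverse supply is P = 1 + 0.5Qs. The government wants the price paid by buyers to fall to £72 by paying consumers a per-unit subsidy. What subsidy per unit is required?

Required subsidy s = £18 per unit

At a buyer price of 72, quantity demanded is 682 − 7·72 = 178.
Sellers supply 178 only when they receive Ps = 1 + 0.5·178 = 90.
s = Ps − Pb = 90 − 72 = 18.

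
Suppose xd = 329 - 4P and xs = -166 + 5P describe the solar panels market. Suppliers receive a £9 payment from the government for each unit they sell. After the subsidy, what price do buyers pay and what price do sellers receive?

Pre-subsidy: 329 - 4P = -166 + 5P gives P* = 55, x* = 109.
With the subsidy, sellers receive Ps = Pb + 9 for each unit, where Pb is the price buyers pay.
Supply in terms of Pb becomes xs = -166 + 5(Pb + 9) = -121 + 5Pb. Setting this equal to demand: 329 - 4Pb = -121 + 5Pb, so Pb = 50.
Sellers receive Ps = 50 + 9 = 59; x' = 329 − 4·50 = 129.

Buyers pay £50; sellers receive £59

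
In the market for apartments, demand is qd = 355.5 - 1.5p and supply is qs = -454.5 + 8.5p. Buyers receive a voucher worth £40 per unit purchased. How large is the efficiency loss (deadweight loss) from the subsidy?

Deadweight loss = £1020

Pre-subsidy: 355.5 - 1.5p = -454.5 + 8.5p gives p* = 81, q* = 234.
With the rebate, buyers effectively pay pb = ps − 40, where ps is the price sellers receive.
Demand in terms of ps becomes qd = 355.5 − 1.5(ps − 40) = 415.5 - 1.5ps. Setting this equal to supply: 415.5 - 1.5ps = -454.5 + 8.5ps, so ps = 87.
Buyers pay pb = 87 − 40 = 47; q' = -454.5 + 8.5·87 = 285.
The subsidy expands output by 285 − 234 = 51 past the efficient level; on those units the gap between marginal cost and willingness to pay runs from 0 up to 40.
DWL = ½ × 40 × 51 = 1020.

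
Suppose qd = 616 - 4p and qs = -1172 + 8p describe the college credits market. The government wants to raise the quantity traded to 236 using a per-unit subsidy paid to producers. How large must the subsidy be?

Required subsidy s = 81 per unit

At q = 236, invert demand for the buyer price: pb = (616 − 236)/4 = 95; invert supply for the seller price: ps = (236 − (-1172))/8 = 176.
The subsidy must fill the gap: s = ps − pb = 176 − 95 = 81.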